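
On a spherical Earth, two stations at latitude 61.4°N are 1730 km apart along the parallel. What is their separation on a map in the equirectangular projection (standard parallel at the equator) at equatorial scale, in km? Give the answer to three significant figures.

3610 km

Plate carrée maps x = Rλ, y = Rφ. The meridian scale is h = 1 and the parallel scale is k = 1/cos φ = sec φ.
Along the parallel, k = sec 61.4° = 1/0.4787 = 2.089.
Map distance = 1730 × 2.089 ≈ 3610 km.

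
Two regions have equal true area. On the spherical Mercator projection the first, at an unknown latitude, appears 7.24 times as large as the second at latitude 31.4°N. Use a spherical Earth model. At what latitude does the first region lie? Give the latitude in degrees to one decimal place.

Mercator areal scale is sec²φ, so apparent-area ratio = sec²φ₁ / sec²φ₂ = cos²φ₂ / cos²φ₁.
cos²φ₂ / cos²φ₁ = 7.24  ⇒  cos φ₁ = cos 31.4° / √7.24 = 0.8536/2.691 = 0.3172.
φ₁ = arccos(0.3172) ≈ 71.5°.

71.5°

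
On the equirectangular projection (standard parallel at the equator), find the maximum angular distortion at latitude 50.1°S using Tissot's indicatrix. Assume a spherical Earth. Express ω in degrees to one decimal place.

25.2°

For the equirectangular projection with φ₀ = 0 (plate carrée), h = 1 along meridians and k = sec φ along parallels.
At 50.1°: h = 1.000, k = 1.559; principal scales a = 1.559, b = 1.000.
sin(ω/2) = (a − b)/(a + b) = 0.5590/2.559 = 0.2184, so ω = 2 arcsin(0.2184) ≈ 25.2°.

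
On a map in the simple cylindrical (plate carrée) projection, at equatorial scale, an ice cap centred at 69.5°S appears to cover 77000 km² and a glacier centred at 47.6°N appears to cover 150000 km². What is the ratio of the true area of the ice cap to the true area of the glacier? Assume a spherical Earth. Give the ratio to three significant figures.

On the plate carrée, areal scale = h·k = 1 × sec φ, so true area = apparent × cos φ.
True area of ice cap: 77000 × cos(69.5°) = 77000 × 0.3502 = 26970 km².
True area of glacier: 150000 × cos(47.6°) = 150000 × 0.6743 = 101100 km².
Ratio = 26970 / 101100 ≈ 0.267.

0.267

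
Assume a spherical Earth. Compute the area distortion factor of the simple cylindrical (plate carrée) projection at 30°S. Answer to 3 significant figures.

Plate carrée maps x = Rλ, y = Rφ. The meridian scale is h = 1 and the parallel scale is k = 1/cos φ = sec φ.
Areal scale = h·k = 1 × sec φ; at 30°, h = 1.000, k = 1.155, so h·k = 1.155.

1.15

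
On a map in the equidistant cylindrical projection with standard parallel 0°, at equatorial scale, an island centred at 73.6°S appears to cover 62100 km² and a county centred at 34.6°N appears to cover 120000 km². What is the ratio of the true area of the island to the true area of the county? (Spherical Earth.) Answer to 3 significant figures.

0.178

Plate carrée has h = 1 and k = sec φ, giving areal scale sec φ; true area = (apparent area) · cos φ.
True area of island: 62100 × cos(73.6°) = 62100 × 0.2823 = 17530 km².
True area of county: 120000 × cos(34.6°) = 120000 × 0.8231 = 98780 km².
Ratio = 17530 / 98780 ≈ 0.178.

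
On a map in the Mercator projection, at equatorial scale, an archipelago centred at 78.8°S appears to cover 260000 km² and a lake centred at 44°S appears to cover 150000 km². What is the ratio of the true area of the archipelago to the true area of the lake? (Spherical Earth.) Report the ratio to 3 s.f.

On Mercator the areal scale is sec²φ, so true area = apparent × cos²φ.
True area of archipelago: 260000 × cos²(78.8°) = 260000 × 0.03773 = 9809 km².
True area of lake: 150000 × cos²(44°) = 150000 × 0.5174 = 77620 km².
Ratio = 9809 / 77620 ≈ 0.126.

0.126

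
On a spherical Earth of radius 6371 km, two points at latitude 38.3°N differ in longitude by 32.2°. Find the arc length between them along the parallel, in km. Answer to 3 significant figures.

2810 km

Arc length along a parallel = R cos φ · Δλ (with Δλ in radians).
= 6371 × cos 38.3° × (32.2° × π/180) = 6371 × 0.7848 × 0.5620 ≈ 2810 km.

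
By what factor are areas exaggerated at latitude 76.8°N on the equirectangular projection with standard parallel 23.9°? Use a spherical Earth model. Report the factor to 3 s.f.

4.00

In the equirectangular projection with standard parallel φ₀ = 23.9° (x = Rλ cos φ₀, y = Rφ), meridians are true-scale (h = 1) and the parallel scale is k = cos φ₀ / cos φ.
Areal scale = h·k = 1 × cos φ₀ / cos φ; at 76.8°, h = 1.000, k = 4.004, so h·k = 4.004.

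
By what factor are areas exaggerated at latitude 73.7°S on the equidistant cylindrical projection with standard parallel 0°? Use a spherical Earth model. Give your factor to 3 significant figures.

3.56

In the plate carrée (x = Rλ, y = Rφ), meridians are true-scale (h = 1) and parallels are stretched by k = sec φ.
Areal scale = h·k = 1 × sec φ; at 73.7°, h = 1.000, k = 3.563, so h·k = 3.563.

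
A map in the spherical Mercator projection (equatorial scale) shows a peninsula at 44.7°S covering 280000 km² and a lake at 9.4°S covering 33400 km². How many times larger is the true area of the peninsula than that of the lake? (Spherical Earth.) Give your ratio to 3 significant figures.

4.35

Mercator's areal exaggeration is sec²φ; hence true area = (apparent area) · cos²φ.
True area of peninsula: 280000 × cos²(44.7°) = 280000 × 0.5052 = 141500 km².
True area of lake: 33400 × cos²(9.4°) = 33400 × 0.9733 = 32510 km².
Ratio = 141500 / 32510 ≈ 4.35.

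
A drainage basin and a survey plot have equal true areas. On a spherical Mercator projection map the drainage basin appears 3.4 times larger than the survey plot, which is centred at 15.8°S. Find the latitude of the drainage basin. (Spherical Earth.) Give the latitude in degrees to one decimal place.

58.5°

For equal true areas on Mercator, apparent areas scale as sec²φ, so the ratio is cos²φ₂ / cos²φ₁.
cos²φ₂ / cos²φ₁ = 3.4  ⇒  cos φ₁ = cos 15.8° / √3.4 = 0.9622/1.844 = 0.5218.
φ₁ = arccos(0.5218) ≈ 58.5°.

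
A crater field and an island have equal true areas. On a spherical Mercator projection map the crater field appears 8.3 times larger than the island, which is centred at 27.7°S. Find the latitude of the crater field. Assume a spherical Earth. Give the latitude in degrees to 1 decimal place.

On Mercator, (apparent₁)/(apparent₂) = sec²φ₁ / sec²φ₂ when true areas are equal.
cos²φ₂ / cos²φ₁ = 8.3  ⇒  cos φ₁ = cos 27.7° / √8.3 = 0.8854/2.881 = 0.3073.
φ₁ = arccos(0.3073) ≈ 72.1°.

72.1°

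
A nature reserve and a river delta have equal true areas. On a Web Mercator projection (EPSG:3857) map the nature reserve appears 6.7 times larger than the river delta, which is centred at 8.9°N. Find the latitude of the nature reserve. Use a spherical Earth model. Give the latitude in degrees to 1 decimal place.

Mercator areal scale is sec²φ, so apparent-area ratio = sec²φ₁ / sec²φ₂ = cos²φ₂ / cos²φ₁.
cos²φ₂ / cos²φ₁ = 6.7  ⇒  cos φ₁ = cos 8.9° / √6.7 = 0.9880/2.588 = 0.3817.
φ₁ = arccos(0.3817) ≈ 67.6°.

67.6°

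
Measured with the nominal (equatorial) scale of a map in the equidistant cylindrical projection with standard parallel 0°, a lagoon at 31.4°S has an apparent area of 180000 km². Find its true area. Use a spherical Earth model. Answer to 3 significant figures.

154000 km²

For the equirectangular projection with φ₀ = 0 (plate carrée), h = 1 along meridians and k = sec φ along parallels.
Areal scale = h·k = 1 × sec φ; at 31.4°, h = 1.000, k = 1.172, so h·k = 1.172.
True area = apparent / (areal scale) = 180000 / 1.172 ≈ 154000 km².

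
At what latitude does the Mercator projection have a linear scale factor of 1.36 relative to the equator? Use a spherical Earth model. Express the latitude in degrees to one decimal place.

Mercator scale is k = sec φ = 1/cos φ.
1/cos φ = 1.36  ⇒  cos φ = 0.7353  ⇒  φ = arccos(0.7353) ≈ 42.7°.

42.7°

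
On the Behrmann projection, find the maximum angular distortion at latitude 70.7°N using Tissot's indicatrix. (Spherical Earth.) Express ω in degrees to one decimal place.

Behrmann is a cylindrical equal-area projection with standard parallels at ±30°. A cylindrical equal-area projection with standard parallel φ₀ has meridian scale h = cos φ / cos φ₀ and parallel scale k = cos φ₀ / cos φ (so areas are preserved, h·k = 1).
At 70.7°: h = 0.3816, k = 2.620; principal scales a = 2.620, b = 0.3816.
sin(ω/2) = (a − b)/(a + b) = 2.239/3.002 = 0.7457, so ω = 2 arcsin(0.7457) ≈ 96.4°.

96.4°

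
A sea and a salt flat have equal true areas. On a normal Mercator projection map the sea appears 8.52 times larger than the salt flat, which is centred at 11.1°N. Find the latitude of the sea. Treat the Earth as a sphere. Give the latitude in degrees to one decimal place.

For equal true areas on Mercator, apparent areas scale as sec²φ, so the ratio is cos²φ₂ / cos²φ₁.
cos²φ₂ / cos²φ₁ = 8.52  ⇒  cos φ₁ = cos 11.1° / √8.52 = 0.9813/2.919 = 0.3362.
φ₁ = arccos(0.3362) ≈ 70.4°.

70.4°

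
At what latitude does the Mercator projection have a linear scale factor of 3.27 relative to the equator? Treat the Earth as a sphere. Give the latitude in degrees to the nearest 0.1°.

72.2°

Mercator scale is k = sec φ = 1/cos φ.
1/cos φ = 3.27  ⇒  cos φ = 0.3058  ⇒  φ = arccos(0.3058) ≈ 72.2°.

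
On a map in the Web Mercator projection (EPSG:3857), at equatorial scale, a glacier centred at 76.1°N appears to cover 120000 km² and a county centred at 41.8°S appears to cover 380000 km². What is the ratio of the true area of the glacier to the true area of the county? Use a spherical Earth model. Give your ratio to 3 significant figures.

0.0328

Mercator's areal exaggeration is sec²φ; hence true area = (apparent area) · cos²φ.
True area of glacier: 120000 × cos²(76.1°) = 120000 × 0.05771 = 6925 km².
True area of county: 380000 × cos²(41.8°) = 380000 × 0.5557 = 211200 km².
Ratio = 6925 / 211200 ≈ 0.0328.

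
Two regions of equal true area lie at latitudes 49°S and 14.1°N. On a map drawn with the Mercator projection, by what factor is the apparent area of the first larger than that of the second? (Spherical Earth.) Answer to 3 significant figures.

On Mercator, area is exaggerated by sec²φ = 1/cos²φ.
At 49°: sec²(49°) = 1/0.6561² = 2.323.
At 14.1°: sec²(14.1°) = 1/0.9699² = 1.063.
Ratio = 2.323/1.063 = cos²(14.1°)/cos²(49°) ≈ 2.19.

2.19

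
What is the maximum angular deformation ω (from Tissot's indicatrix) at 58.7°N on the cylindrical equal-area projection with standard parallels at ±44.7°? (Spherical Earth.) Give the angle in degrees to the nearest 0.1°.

35.3°

For cylindrical equal-area with standard parallel φ₀, h = cos φ / cos φ₀ and k = cos φ₀ / cos φ, so h·k = 1.
At 58.7°: h = 0.7309, k = 1.368; principal scales a = 1.368, b = 0.7309.
sin(ω/2) = (a − b)/(a + b) = 0.6373/2.099 = 0.3036, so ω = 2 arcsin(0.3036) ≈ 35.3°.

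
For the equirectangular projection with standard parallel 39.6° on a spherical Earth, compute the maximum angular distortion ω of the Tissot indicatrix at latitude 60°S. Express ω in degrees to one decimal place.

24.6°

With standard parallel φ₀ = 39.6°, the equirectangular projection gives x = Rλ cos φ₀, y = Rφ, so h = 1 and k = cos 39.6° / cos φ.
At 60°: h = 1.000, k = 1.541; principal scales a = 1.541, b = 1.000.
sin(ω/2) = (a − b)/(a + b) = 0.5410/2.541 = 0.2129, so ω = 2 arcsin(0.2129) ≈ 24.6°.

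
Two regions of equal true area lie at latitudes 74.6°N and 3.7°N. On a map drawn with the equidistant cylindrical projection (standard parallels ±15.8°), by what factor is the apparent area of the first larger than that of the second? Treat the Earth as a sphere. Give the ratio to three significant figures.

3.76

With standard parallel φ₀ = 15.8°, the equirectangular projection gives x = Rλ cos φ₀, y = Rφ, so h = 1 and k = cos 15.8° / cos φ.
Areal scale at 74.6°: h·k = 1.000 × 3.623 = 3.623.
Areal scale at 3.7°: h·k = 1.000 × 0.9642 = 0.9642.
Ratio = 3.623/0.9642 ≈ 3.76.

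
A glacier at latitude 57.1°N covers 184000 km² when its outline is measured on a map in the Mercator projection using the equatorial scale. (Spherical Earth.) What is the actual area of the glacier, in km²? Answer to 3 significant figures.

Mercator is conformal, so the point scale is isotropic: h = k = sec φ = 1/cos φ.
Areal scale = k² = sec²φ = 1/cos²(57.1°) = 1/0.5432² = 3.389.
True area = apparent / (areal scale) = 184000 / 3.389 ≈ 54300 km².

54300 km²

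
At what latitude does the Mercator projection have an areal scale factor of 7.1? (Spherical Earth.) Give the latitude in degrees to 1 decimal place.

Mercator areal scale is sec²φ.
sec²φ = 7.1  ⇒  cos²φ = 0.1408  ⇒  cos φ = 0.3753.
φ = arccos(0.3753) ≈ 68.0°.

68.0°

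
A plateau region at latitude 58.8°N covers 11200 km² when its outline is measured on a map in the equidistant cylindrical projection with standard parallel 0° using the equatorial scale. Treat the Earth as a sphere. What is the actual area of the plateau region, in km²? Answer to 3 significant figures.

Plate carrée maps x = Rλ, y = Rφ. The meridian scale is h = 1 and the parallel scale is k = 1/cos φ = sec φ.
Areal scale = h·k = 1 × sec φ; at 58.8°, h = 1.000, k = 1.930, so h·k = 1.930.
True area = apparent / (areal scale) = 11200 / 1.930 ≈ 5800 km².

5800 km²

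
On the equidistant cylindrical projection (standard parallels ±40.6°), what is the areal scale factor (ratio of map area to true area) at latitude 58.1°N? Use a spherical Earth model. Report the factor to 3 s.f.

The equidistant cylindrical projection with φ₀ = 40.6° has h = 1 (meridians true) and k = cos φ₀ / cos φ along parallels.
Areal scale = h·k = 1 × cos φ₀ / cos φ; at 58.1°, h = 1.000, k = 1.437, so h·k = 1.437.

1.44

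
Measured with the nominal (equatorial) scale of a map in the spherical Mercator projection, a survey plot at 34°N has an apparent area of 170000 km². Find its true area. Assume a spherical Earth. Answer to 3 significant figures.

Mercator is conformal, so the point scale is isotropic: h = k = sec φ = 1/cos φ.
Areal scale = k² = sec²φ = 1/cos²(34°) = 1/0.8290² = 1.455.
True area = apparent / (areal scale) = 170000 / 1.455 ≈ 117000 km².

117000 km²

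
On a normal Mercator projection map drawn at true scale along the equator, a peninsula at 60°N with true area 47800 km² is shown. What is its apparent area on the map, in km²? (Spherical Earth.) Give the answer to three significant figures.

191000 km²

The Mercator projection is conformal; its linear scale factor is the same in every direction and equals sec φ = 1/cos φ.
Areal scale = k² = sec²φ = 1/cos²(60°) = 1/0.5000² = 4.000.
Apparent area = 47800 × 4.000 ≈ 191000 km².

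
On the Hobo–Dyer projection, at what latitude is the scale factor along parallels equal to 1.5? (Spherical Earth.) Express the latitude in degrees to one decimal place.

Hobo–Dyer is a cylindrical equal-area projection with standard parallels at ±37.5°. Cylindrical equal-area (φ₀ = 37.5°): h = cos φ / cos 37.5° along meridians, k = cos 37.5° / cos φ along parallels; h·k = 1.
k = cos φ₀ / cos φ = 1.5  ⇒  cos φ = cos 37.5° / 1.5 = 0.5289.
φ = arccos(0.5289) ≈ 58.1°.

58.1°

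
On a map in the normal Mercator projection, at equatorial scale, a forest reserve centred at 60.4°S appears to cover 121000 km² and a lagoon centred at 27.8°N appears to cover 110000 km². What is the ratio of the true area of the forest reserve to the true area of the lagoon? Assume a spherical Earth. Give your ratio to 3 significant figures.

0.343

Mercator's areal exaggeration is sec²φ; hence true area = (apparent area) · cos²φ.
True area of forest reserve: 121000 × cos²(60.4°) = 121000 × 0.2440 = 29520 km².
True area of lagoon: 110000 × cos²(27.8°) = 110000 × 0.7825 = 86070 km².
Ratio = 29520 / 86070 ≈ 0.343.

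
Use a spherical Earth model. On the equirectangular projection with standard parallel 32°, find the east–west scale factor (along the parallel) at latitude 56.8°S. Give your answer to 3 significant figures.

The equidistant cylindrical projection with φ₀ = 32° has h = 1 (meridians true) and k = cos φ₀ / cos φ along parallels.
k = cos 32° / cos 56.8° = 0.8480/0.5476 = 1.549.

1.55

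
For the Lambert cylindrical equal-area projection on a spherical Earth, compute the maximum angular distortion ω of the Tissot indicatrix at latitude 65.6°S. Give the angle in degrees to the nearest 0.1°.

The Lambert cylindrical equal-area projection is the cylindrical equal-area projection with its standard parallel at the equator (φ₀ = 0). For cylindrical equal-area with standard parallel φ₀, h = cos φ / cos φ₀ and k = cos φ₀ / cos φ, so h·k = 1.
At 65.6°: h = 0.4131, k = 2.421; principal scales a = 2.421, b = 0.4131.
sin(ω/2) = (a − b)/(a + b) = 2.008/2.834 = 0.7084, so ω = 2 arcsin(0.7084) ≈ 90.2°.

90.2°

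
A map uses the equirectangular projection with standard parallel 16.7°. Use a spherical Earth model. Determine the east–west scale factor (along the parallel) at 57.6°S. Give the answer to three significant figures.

1.79

In the equirectangular projection with standard parallel φ₀ = 16.7° (x = Rλ cos φ₀, y = Rφ), meridians are true-scale (h = 1) and the parallel scale is k = cos φ₀ / cos φ.
k = cos 16.7° / cos 57.6° = 0.9578/0.5358 = 1.788.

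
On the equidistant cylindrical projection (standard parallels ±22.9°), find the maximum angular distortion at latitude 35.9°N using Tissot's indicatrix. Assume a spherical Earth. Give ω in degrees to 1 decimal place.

The equidistant cylindrical projection with φ₀ = 22.9° has h = 1 (meridians true) and k = cos φ₀ / cos φ along parallels.
At 35.9°: h = 1.000, k = 1.137; principal scales a = 1.137, b = 1.000.
sin(ω/2) = (a − b)/(a + b) = 0.1372/2.137 = 0.06420, so ω = 2 arcsin(0.06420) ≈ 7.4°.

7.4°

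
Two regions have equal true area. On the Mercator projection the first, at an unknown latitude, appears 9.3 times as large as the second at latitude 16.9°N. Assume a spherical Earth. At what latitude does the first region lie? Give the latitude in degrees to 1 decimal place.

71.7°

For equal true areas on Mercator, apparent areas scale as sec²φ, so the ratio is cos²φ₂ / cos²φ₁.
cos²φ₂ / cos²φ₁ = 9.3  ⇒  cos φ₁ = cos 16.9° / √9.3 = 0.9568/3.050 = 0.3138.
φ₁ = arccos(0.3138) ≈ 71.7°.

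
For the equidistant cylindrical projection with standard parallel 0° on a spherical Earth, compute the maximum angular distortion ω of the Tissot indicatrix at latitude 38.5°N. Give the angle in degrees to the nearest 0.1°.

14.0°

In the plate carrée (x = Rλ, y = Rφ), meridians are true-scale (h = 1) and parallels are stretched by k = sec φ.
At 38.5°: h = 1.000, k = 1.278; principal scales a = 1.278, b = 1.000.
sin(ω/2) = (a − b)/(a + b) = 0.2778/2.278 = 0.1220, so ω = 2 arcsin(0.1220) ≈ 14.0°.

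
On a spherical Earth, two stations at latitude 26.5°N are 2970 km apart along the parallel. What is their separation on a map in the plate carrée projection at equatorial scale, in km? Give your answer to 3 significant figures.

For the equirectangular projection with φ₀ = 0 (plate carrée), h = 1 along meridians and k = sec φ along parallels.
Along the parallel, k = sec 26.5° = 1/0.8949 = 1.117.
Map distance = 2970 × 1.117 ≈ 3320 km.

3320 km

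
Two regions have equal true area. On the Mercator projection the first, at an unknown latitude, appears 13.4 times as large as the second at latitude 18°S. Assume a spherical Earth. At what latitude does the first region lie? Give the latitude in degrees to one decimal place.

74.9°

On Mercator, (apparent₁)/(apparent₂) = sec²φ₁ / sec²φ₂ when true areas are equal.
cos²φ₂ / cos²φ₁ = 13.4  ⇒  cos φ₁ = cos 18° / √13.4 = 0.9511/3.661 = 0.2598.
φ₁ = arccos(0.2598) ≈ 74.9°.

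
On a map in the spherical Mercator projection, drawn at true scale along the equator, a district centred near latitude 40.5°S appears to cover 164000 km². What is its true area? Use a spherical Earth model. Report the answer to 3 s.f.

94800 km²

For Mercator, h = k = sec φ (a conformal cylindrical projection has a single point scale, 1/cos φ).
Areal scale = k² = sec²φ = 1/cos²(40.5°) = 1/0.7604² = 1.729.
True area = apparent / (areal scale) = 164000 / 1.729 ≈ 94800 km².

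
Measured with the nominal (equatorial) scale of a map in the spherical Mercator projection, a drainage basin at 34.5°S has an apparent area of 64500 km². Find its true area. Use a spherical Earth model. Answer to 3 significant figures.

The Mercator projection is conformal; its linear scale factor is the same in every direction and equals sec φ = 1/cos φ.
Areal scale = k² = sec²φ = 1/cos²(34.5°) = 1/0.8241² = 1.472.
True area = apparent / (areal scale) = 64500 / 1.472 ≈ 43800 km².

43800 km²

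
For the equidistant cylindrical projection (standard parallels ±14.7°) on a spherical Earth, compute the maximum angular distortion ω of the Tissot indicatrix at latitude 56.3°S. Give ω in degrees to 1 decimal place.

31.4°

In the equirectangular projection with standard parallel φ₀ = 14.7° (x = Rλ cos φ₀, y = Rφ), meridians are true-scale (h = 1) and the parallel scale is k = cos φ₀ / cos φ.
At 56.3°: h = 1.000, k = 1.743; principal scales a = 1.743, b = 1.000.
sin(ω/2) = (a − b)/(a + b) = 0.7433/2.743 = 0.2710, so ω = 2 arcsin(0.2710) ≈ 31.4°.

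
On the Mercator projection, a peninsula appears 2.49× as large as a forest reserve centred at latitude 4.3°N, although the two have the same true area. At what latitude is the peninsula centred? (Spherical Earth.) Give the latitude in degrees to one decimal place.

Mercator areal scale is sec²φ, so apparent-area ratio = sec²φ₁ / sec²φ₂ = cos²φ₂ / cos²φ₁.
cos²φ₂ / cos²φ₁ = 2.49  ⇒  cos φ₁ = cos 4.3° / √2.49 = 0.9972/1.578 = 0.6319.
φ₁ = arccos(0.6319) ≈ 50.8°.

50.8°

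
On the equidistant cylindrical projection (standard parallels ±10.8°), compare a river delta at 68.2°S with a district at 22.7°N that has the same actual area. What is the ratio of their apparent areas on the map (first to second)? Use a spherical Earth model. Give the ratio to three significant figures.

The equidistant cylindrical projection with φ₀ = 10.8° has h = 1 (meridians true) and k = cos φ₀ / cos φ along parallels.
Areal scale at 68.2°: h·k = 1.000 × 2.645 = 2.645.
Areal scale at 22.7°: h·k = 1.000 × 1.065 = 1.065.
Ratio = 2.645/1.065 ≈ 2.48.

2.48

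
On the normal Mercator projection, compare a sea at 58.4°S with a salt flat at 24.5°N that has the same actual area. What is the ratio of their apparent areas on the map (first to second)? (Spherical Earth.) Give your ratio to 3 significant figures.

3.02

On Mercator, area is exaggerated by sec²φ = 1/cos²φ.
At 58.4°: sec²(58.4°) = 1/0.5240² = 3.642.
At 24.5°: sec²(24.5°) = 1/0.9100² = 1.208.
Ratio = 3.642/1.208 = cos²(24.5°)/cos²(58.4°) ≈ 3.02.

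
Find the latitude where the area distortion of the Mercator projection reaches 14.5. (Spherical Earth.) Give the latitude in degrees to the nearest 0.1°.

Mercator areal scale is sec²φ.
sec²φ = 14.5  ⇒  cos²φ = 0.06897  ⇒  cos φ = 0.2626.
φ = arccos(0.2626) ≈ 74.8°.

74.8°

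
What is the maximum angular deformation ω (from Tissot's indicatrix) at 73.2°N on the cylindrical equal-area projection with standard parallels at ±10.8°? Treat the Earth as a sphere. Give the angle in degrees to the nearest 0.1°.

114.4°

For cylindrical equal-area with standard parallel φ₀, h = cos φ / cos φ₀ and k = cos φ₀ / cos φ, so h·k = 1.
At 73.2°: h = 0.2942, k = 3.399; principal scales a = 3.399, b = 0.2942.
sin(ω/2) = (a − b)/(a + b) = 3.104/3.693 = 0.8406, so ω = 2 arcsin(0.8406) ≈ 114.4°.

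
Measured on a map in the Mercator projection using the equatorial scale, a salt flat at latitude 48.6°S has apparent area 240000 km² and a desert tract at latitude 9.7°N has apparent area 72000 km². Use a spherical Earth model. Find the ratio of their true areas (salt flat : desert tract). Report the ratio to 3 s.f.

Mercator's areal exaggeration is sec²φ; hence true area = (apparent area) · cos²φ.
True area of salt flat: 240000 × cos²(48.6°) = 240000 × 0.4373 = 105000 km².
True area of desert tract: 72000 × cos²(9.7°) = 72000 × 0.9716 = 69960 km².
Ratio = 105000 / 69960 ≈ 1.50.

1.50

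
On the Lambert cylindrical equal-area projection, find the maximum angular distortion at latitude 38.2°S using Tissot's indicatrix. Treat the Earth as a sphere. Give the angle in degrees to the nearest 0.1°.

27.4°

The Lambert cylindrical equal-area projection is the cylindrical equal-area projection with its standard parallel at the equator (φ₀ = 0). A cylindrical equal-area projection with standard parallel φ₀ has meridian scale h = cos φ / cos φ₀ and parallel scale k = cos φ₀ / cos φ (so areas are preserved, h·k = 1).
At 38.2°: h = 0.7859, k = 1.272; principal scales a = 1.272, b = 0.7859.
sin(ω/2) = (a − b)/(a + b) = 0.4866/2.058 = 0.2364, so ω = 2 arcsin(0.2364) ≈ 27.4°.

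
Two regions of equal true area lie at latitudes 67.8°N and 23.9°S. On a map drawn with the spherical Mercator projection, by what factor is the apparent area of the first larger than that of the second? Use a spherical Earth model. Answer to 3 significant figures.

5.85

Mercator is conformal with k = sec φ, so areal scale = k² = sec²φ.
At 67.8°: sec²(67.8°) = 1/0.3778² = 7.005.
At 23.9°: sec²(23.9°) = 1/0.9143² = 1.196.
Ratio = 7.005/1.196 = cos²(23.9°)/cos²(67.8°) ≈ 5.85.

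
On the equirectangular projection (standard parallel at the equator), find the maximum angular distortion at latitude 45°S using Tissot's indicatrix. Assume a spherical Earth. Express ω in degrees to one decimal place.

19.8°

For the equirectangular projection with φ₀ = 0 (plate carrée), h = 1 along meridians and k = sec φ along parallels.
At 45°: h = 1.000, k = 1.414; principal scales a = 1.414, b = 1.000.
sin(ω/2) = (a − b)/(a + b) = 0.4142/2.414 = 0.1716, so ω = 2 arcsin(0.1716) ≈ 19.8°.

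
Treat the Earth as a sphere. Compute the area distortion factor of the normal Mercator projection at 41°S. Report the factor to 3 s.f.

For Mercator, h = k = sec φ (a conformal cylindrical projection has a single point scale, 1/cos φ).
Areal scale = k² = sec²φ = 1/cos²(41°) = 1/0.7547² = 1.756.

1.76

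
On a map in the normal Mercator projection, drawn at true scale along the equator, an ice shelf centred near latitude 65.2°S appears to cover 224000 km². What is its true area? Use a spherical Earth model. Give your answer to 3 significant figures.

Mercator is conformal, so the point scale is isotropic: h = k = sec φ = 1/cos φ.
Areal scale = k² = sec²φ = 1/cos²(65.2°) = 1/0.4195² = 5.684.
True area = apparent / (areal scale) = 224000 / 5.684 ≈ 39400 km².

39400 km²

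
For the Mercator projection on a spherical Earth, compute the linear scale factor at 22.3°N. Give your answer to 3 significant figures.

1.08

For Mercator, h = k = sec φ (a conformal cylindrical projection has a single point scale, 1/cos φ).
k = 1/cos 22.3° = 1/0.9252 = 1.081.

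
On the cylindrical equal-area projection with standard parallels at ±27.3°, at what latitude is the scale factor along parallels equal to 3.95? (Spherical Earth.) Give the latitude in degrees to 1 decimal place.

Cylindrical equal-area (φ₀ = 27.3°): h = cos φ / cos 27.3° along meridians, k = cos 27.3° / cos φ along parallels; h·k = 1.
k = cos φ₀ / cos φ = 3.95  ⇒  cos φ = cos 27.3° / 3.95 = 0.2250.
φ = arccos(0.2250) ≈ 77.0°.

77.0°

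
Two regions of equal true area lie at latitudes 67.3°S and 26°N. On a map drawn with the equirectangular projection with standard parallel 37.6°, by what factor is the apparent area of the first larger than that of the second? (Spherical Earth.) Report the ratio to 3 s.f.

With standard parallel φ₀ = 37.6°, the equirectangular projection gives x = Rλ cos φ₀, y = Rφ, so h = 1 and k = cos 37.6° / cos φ.
Areal scale at 67.3°: h·k = 1.000 × 2.053 = 2.053.
Areal scale at 26°: h·k = 1.000 × 0.8815 = 0.8815.
Ratio = 2.053/0.8815 ≈ 2.33.

2.33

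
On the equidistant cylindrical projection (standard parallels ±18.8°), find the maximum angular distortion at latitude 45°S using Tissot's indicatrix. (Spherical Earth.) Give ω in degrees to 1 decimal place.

16.7°

In the equirectangular projection with standard parallel φ₀ = 18.8° (x = Rλ cos φ₀, y = Rφ), meridians are true-scale (h = 1) and the parallel scale is k = cos φ₀ / cos φ.
At 45°: h = 1.000, k = 1.339; principal scales a = 1.339, b = 1.000.
sin(ω/2) = (a − b)/(a + b) = 0.3388/2.339 = 0.1448, so ω = 2 arcsin(0.1448) ≈ 16.7°.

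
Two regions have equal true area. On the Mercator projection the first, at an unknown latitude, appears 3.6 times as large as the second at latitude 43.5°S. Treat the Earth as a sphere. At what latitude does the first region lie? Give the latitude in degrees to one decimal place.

Mercator areal scale is sec²φ, so apparent-area ratio = sec²φ₁ / sec²φ₂ = cos²φ₂ / cos²φ₁.
cos²φ₂ / cos²φ₁ = 3.6  ⇒  cos φ₁ = cos 43.5° / √3.6 = 0.7254/1.897 = 0.3823.
φ₁ = arccos(0.3823) ≈ 67.5°.

67.5°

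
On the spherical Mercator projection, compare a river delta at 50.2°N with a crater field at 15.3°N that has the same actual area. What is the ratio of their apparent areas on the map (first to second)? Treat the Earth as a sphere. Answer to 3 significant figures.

2.27

On Mercator, area is exaggerated by sec²φ = 1/cos²φ.
At 50.2°: sec²(50.2°) = 1/0.6401² = 2.441.
At 15.3°: sec²(15.3°) = 1/0.9646² = 1.075.
Ratio = 2.441/1.075 = cos²(15.3°)/cos²(50.2°) ≈ 2.27.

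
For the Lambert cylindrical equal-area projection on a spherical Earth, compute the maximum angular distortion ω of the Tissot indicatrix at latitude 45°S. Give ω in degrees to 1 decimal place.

38.9°

The Lambert cylindrical equal-area projection is the cylindrical equal-area projection with its standard parallel at the equator (φ₀ = 0). A cylindrical equal-area projection with standard parallel φ₀ has meridian scale h = cos φ / cos φ₀ and parallel scale k = cos φ₀ / cos φ (so areas are preserved, h·k = 1).
At 45°: h = 0.7071, k = 1.414; principal scales a = 1.414, b = 0.7071.
sin(ω/2) = (a − b)/(a + b) = 0.7071/2.121 = 0.3333, so ω = 2 arcsin(0.3333) ≈ 38.9°.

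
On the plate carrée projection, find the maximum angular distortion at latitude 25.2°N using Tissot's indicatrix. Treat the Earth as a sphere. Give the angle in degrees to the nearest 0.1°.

5.7°

In the plate carrée (x = Rλ, y = Rφ), meridians are true-scale (h = 1) and parallels are stretched by k = sec φ.
At 25.2°: h = 1.000, k = 1.105; principal scales a = 1.105, b = 1.000.
sin(ω/2) = (a − b)/(a + b) = 0.1052/2.105 = 0.04996, so ω = 2 arcsin(0.04996) ≈ 5.7°.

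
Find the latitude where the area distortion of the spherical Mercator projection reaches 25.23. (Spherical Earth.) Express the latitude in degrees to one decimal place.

78.5°

Mercator areal scale is sec²φ.
sec²φ = 25.23  ⇒  cos²φ = 0.03964  ⇒  cos φ = 0.1991.
φ = arccos(0.1991) ≈ 78.5°.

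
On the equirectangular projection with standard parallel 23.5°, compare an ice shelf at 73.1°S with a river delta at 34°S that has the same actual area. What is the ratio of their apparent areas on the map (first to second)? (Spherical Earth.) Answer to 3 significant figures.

2.85

In the equirectangular projection with standard parallel φ₀ = 23.5° (x = Rλ cos φ₀, y = Rφ), meridians are true-scale (h = 1) and the parallel scale is k = cos φ₀ / cos φ.
Areal scale at 73.1°: h·k = 1.000 × 3.155 = 3.155.
Areal scale at 34°: h·k = 1.000 × 1.106 = 1.106.
Ratio = 3.155/1.106 ≈ 2.85.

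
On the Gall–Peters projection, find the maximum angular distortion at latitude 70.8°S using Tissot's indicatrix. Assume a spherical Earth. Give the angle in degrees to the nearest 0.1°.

The Gall–Peters projection is cylindrical equal-area with φ₀ = 45°. A cylindrical equal-area projection with standard parallel φ₀ has meridian scale h = cos φ / cos φ₀ and parallel scale k = cos φ₀ / cos φ (so areas are preserved, h·k = 1).
At 70.8°: h = 0.4651, k = 2.150; principal scales a = 2.150, b = 0.4651.
sin(ω/2) = (a − b)/(a + b) = 1.685/2.615 = 0.6443, so ω = 2 arcsin(0.6443) ≈ 80.2°.

80.2°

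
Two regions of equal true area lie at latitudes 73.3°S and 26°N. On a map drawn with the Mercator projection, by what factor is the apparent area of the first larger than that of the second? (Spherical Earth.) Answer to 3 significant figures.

Mercator areal scale is sec²φ.
At 73.3°: sec²(73.3°) = 1/0.2874² = 12.11.
At 26°: sec²(26°) = 1/0.8988² = 1.238.
Ratio = 12.11/1.238 = cos²(26°)/cos²(73.3°) ≈ 9.78.

9.78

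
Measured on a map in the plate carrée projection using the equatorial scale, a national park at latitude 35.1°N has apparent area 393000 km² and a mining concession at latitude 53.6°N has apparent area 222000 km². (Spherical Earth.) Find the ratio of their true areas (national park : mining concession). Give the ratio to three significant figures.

2.44

Plate carrée has h = 1 and k = sec φ, giving areal scale sec φ; true area = (apparent area) · cos φ.
True area of national park: 393000 × cos(35.1°) = 393000 × 0.8181 = 321500 km².
True area of mining concession: 222000 × cos(53.6°) = 222000 × 0.5934 = 131700 km².
Ratio = 321500 / 131700 ≈ 2.44.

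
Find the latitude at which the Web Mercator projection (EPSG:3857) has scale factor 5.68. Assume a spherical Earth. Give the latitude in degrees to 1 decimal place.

79.9°

Mercator scale is k = sec φ = 1/cos φ.
1/cos φ = 5.68  ⇒  cos φ = 0.1761  ⇒  φ = arccos(0.1761) ≈ 79.9°.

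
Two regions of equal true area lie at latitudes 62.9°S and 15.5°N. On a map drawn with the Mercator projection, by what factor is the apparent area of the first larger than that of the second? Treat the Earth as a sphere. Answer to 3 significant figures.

4.47

Mercator areal scale is sec²φ.
At 62.9°: sec²(62.9°) = 1/0.4555² = 4.819.
At 15.5°: sec²(15.5°) = 1/0.9636² = 1.077.
Ratio = 4.819/1.077 = cos²(15.5°)/cos²(62.9°) ≈ 4.47.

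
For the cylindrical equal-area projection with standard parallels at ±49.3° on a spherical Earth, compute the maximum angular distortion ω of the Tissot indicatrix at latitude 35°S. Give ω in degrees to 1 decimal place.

For cylindrical equal-area with standard parallel φ₀, h = cos φ / cos φ₀ and k = cos φ₀ / cos φ, so h·k = 1.
At 35°: h = 1.256, k = 0.7961; principal scales a = 1.256, b = 0.7961.
sin(ω/2) = (a − b)/(a + b) = 0.4601/2.052 = 0.2242, so ω = 2 arcsin(0.2242) ≈ 25.9°.

25.9°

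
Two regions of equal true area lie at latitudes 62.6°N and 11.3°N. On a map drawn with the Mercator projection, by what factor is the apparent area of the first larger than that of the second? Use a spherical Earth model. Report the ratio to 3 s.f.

4.54

Mercator areal scale is sec²φ.
At 62.6°: sec²(62.6°) = 1/0.4602² = 4.722.
At 11.3°: sec²(11.3°) = 1/0.9806² = 1.040.
Ratio = 4.722/1.040 = cos²(11.3°)/cos²(62.6°) ≈ 4.54.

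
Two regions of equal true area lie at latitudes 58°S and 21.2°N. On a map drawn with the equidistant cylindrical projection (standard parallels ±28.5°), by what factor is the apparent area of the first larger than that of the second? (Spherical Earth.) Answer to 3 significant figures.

1.76

The equidistant cylindrical projection with φ₀ = 28.5° has h = 1 (meridians true) and k = cos φ₀ / cos φ along parallels.
Areal scale at 58°: h·k = 1.000 × 1.658 = 1.658.
Areal scale at 21.2°: h·k = 1.000 × 0.9426 = 0.9426.
Ratio = 1.658/0.9426 ≈ 1.76.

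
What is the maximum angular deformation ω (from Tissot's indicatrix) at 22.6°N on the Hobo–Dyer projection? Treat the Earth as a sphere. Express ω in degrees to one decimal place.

17.3°

The Hobo–Dyer projection is cylindrical equal-area with φ₀ = 37.5°. Cylindrical equal-area (φ₀ = 37.5°): h = cos φ / cos 37.5° along meridians, k = cos 37.5° / cos φ along parallels; h·k = 1.
At 22.6°: h = 1.164, k = 0.8593; principal scales a = 1.164, b = 0.8593.
sin(ω/2) = (a − b)/(a + b) = 0.3043/2.023 = 0.1504, so ω = 2 arcsin(0.1504) ≈ 17.3°.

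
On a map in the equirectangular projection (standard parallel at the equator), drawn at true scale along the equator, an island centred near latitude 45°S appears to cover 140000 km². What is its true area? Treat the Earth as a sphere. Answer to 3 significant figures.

99000 km²

Plate carrée maps x = Rλ, y = Rφ. The meridian scale is h = 1 and the parallel scale is k = 1/cos φ = sec φ.
Areal scale = h·k = 1 × sec φ; at 45°, h = 1.000, k = 1.414, so h·k = 1.414.
True area = apparent / (areal scale) = 140000 / 1.414 ≈ 99000 km².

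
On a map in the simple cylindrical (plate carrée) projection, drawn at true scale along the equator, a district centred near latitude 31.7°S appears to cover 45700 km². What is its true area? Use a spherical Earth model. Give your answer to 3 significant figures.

For the equirectangular projection with φ₀ = 0 (plate carrée), h = 1 along meridians and k = sec φ along parallels.
Areal scale = h·k = 1 × sec φ; at 31.7°, h = 1.000, k = 1.175, so h·k = 1.175.
True area = apparent / (areal scale) = 45700 / 1.175 ≈ 38900 km².

38900 km²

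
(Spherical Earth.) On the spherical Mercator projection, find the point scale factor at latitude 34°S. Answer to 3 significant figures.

1.21

For Mercator, h = k = sec φ (a conformal cylindrical projection has a single point scale, 1/cos φ).
k = 1/cos 34° = 1/0.8290 = 1.206.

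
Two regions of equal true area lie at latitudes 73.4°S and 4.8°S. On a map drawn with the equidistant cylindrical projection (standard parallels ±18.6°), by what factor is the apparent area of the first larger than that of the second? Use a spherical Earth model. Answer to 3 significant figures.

The equidistant cylindrical projection with φ₀ = 18.6° has h = 1 (meridians true) and k = cos φ₀ / cos φ along parallels.
Areal scale at 73.4°: h·k = 1.000 × 3.317 = 3.317.
Areal scale at 4.8°: h·k = 1.000 × 0.9511 = 0.9511.
Ratio = 3.317/0.9511 ≈ 3.49.

3.49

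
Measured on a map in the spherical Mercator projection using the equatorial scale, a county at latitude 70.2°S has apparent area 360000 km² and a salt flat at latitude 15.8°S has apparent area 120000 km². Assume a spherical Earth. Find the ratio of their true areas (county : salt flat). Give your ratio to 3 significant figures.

Mercator's areal exaggeration is sec²φ; hence true area = (apparent area) · cos²φ.
True area of county: 360000 × cos²(70.2°) = 360000 × 0.1147 = 41310 km².
True area of salt flat: 120000 × cos²(15.8°) = 120000 × 0.9259 = 111100 km².
Ratio = 41310 / 111100 ≈ 0.372.

0.372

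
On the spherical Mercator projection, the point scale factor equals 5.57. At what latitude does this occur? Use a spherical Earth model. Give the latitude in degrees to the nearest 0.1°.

Mercator scale is k = sec φ = 1/cos φ.
1/cos φ = 5.57  ⇒  cos φ = 0.1795  ⇒  φ = arccos(0.1795) ≈ 79.7°.

79.7°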